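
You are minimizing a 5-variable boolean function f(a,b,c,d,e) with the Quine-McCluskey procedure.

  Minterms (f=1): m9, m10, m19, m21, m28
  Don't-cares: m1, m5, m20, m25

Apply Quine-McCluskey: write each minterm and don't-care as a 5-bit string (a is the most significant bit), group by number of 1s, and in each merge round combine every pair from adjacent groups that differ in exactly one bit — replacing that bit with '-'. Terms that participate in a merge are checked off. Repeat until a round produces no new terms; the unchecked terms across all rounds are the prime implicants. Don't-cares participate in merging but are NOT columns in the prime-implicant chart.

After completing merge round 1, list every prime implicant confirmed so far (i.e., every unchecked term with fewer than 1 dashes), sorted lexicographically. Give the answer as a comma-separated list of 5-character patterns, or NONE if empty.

size-2^0 implicants → 00001(✓)  00101(✓)  01001(✓)  01010  10011  10100(✓)  10101(✓)  11001(✓)  11100(✓)
size-2^1 implicants → -0101  -1001  0-001  00-01  1-100  1010-
Unchecked terms (primes): -0101, -1001, 0-001, 00-01, 01010, 1-100, 10011, 1010-

01010, 10011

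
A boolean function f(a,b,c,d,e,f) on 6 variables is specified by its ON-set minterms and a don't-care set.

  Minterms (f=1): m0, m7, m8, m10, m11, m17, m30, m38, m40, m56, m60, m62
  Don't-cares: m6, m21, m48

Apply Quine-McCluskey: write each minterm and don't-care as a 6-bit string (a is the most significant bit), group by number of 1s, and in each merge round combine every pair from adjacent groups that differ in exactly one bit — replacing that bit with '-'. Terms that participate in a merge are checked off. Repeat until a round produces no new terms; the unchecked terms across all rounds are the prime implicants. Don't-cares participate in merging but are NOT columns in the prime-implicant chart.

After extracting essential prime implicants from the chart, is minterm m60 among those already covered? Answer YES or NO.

size-2^0 implicants → 000000(✓)  000110(✓)  000111(✓)  001000(✓)  001010(✓)  001011(✓)  010001(✓)  010101(✓)  011110(✓)  100110(✓)  101000(✓)  110000(✓)  111000(✓)  111100(✓)  111110(✓)
size-2^1 implicants → -00110  -01000  -11110  00-000  00011-  0010-0  00101-  010-01  1-1000  11-000  111-00  1111-0
Unchecked terms (primes): -00110, -01000, -11110, 00-000, 00011-, 0010-0, 00101-, 010-01, 1-1000, 11-000, 111-00, 1111-0
Minterm coverage:
  m0 ⊆ 00-000 [E]
  m7 ⊆ 00011- [E]
  m8 ⊆ -01000,00-000,0010-0
  m10 ⊆ 0010-0,00101-
  m11 ⊆ 00101- [E]
  m17 ⊆ 010-01 [E]
  m30 ⊆ -11110 [E]
  m38 ⊆ -00110 [E]
  m40 ⊆ -01000,1-1000
  m56 ⊆ 1-1000,11-000,111-00
  m60 ⊆ 111-00,1111-0
  m62 ⊆ -11110,1111-0
E = {-00110, -11110, 00-000, 00011-, 00101-, 010-01}

NO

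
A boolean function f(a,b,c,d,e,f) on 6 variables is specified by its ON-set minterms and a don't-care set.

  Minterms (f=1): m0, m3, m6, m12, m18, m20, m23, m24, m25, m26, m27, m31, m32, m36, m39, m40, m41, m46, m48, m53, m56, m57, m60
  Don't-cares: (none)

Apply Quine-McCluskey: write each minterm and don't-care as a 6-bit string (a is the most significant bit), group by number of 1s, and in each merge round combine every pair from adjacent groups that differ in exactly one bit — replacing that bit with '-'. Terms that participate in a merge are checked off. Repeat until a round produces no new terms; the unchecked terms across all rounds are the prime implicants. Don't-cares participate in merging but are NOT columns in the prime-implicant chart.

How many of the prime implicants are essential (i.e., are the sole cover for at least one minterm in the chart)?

14

[col 0] 000000*, 000011, 000110, 001100, 010010*, 010100, 010111*, 011000*, 011001*, 011010*, 011011*, 011111*, 100000*, 100100*, 100111, 101000*, 101001*, 101110, 110000*, 110101, 111000*, 111001*, 111100*
[col 1] -00000, -11000*, -11001*, 01-010, 01-111, 011-11, 0110-0*, 0110-1*, 01100-*, 01101-*, 1-0000*, 1-1000*, 1-1001*, 10-000*, 100-00, 10100-*, 11-000*, 111-00, 11100-*
[col 2] -1100-, 0110--, 1--000, 1-100-
Prime implicants: -00000, -1100-, 000011, 000110, 001100, 01-010, 01-111, 010100, 011-11, 0110--, 1--000, 1-100-, 100-00, 100111, 101110, 110101, 111-00
PI chart (minterm → PIs covering it):
  0 | -00000  (sole → essential)
  3 | 000011  (sole → essential)
  6 | 000110  (sole → essential)
  12 | 001100  (sole → essential)
  18 | 01-010  (sole → essential)
  20 | 010100  (sole → essential)
  23 | 01-111  (sole → essential)
  24 | -1100-,0110--
  25 | -1100-,0110--
  26 | 01-010,0110--
  27 | 011-11,0110--
  31 | 01-111,011-11
  32 | -00000,1--000,100-00
  36 | 100-00  (sole → essential)
  39 | 100111  (sole → essential)
  40 | 1--000,1-100-
  41 | 1-100-  (sole → essential)
  46 | 101110  (sole → essential)
  48 | 1--000  (sole → essential)
  53 | 110101  (sole → essential)
  56 | -1100-,1--000,1-100-,111-00
  57 | -1100-,1-100-
  60 | 111-00  (sole → essential)
Essential prime implicants: -00000, 000011, 000110, 001100, 01-010, 01-111, 010100, 1--000, 1-100-, 100-00, 100111, 101110, 110101, 111-00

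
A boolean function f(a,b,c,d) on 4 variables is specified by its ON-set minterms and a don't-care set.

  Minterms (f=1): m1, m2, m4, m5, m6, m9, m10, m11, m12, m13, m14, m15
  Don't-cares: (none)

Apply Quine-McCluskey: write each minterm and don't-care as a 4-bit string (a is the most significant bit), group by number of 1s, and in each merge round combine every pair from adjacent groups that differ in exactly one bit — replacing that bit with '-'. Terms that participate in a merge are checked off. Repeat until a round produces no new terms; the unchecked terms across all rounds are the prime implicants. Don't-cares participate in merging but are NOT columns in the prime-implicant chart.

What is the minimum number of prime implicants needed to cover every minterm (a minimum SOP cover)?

Round 0: 0001✓ 0010✓ 0100✓ 0101✓ 0110✓ 1001✓ 1010✓ 1011✓ 1100✓ 1101✓ 1110✓ 1111✓
Round 1: -001✓ -010✓ -100✓ -101✓ -110✓ 0-01✓ 0-10✓ 01-0✓ 010-✓ 1-01✓ 1-10✓ 1-11✓ 10-1✓ 101-✓ 11-0✓ 11-1✓ 110-✓ 111-✓
Round 2: --01 --10 -1-0 -10- 1--1 1-1- 11--
PIs = {--01, --10, -1-0, -10-, 1--1, 1-1-, 11--}
Coverage chart:
  m1: --01 ←essential
  m2: --10 ←essential
  m4: -1-0,-10-
  m5: --01,-10-
  m6: --10,-1-0
  m9: --01,1--1
  m10: --10,1-1-
  m11: 1--1,1-1-
  m12: -1-0,-10-,11--
  m13: --01,-10-,1--1,11--
  m14: --10,-1-0,1-1-,11--
  m15: 1--1,1-1-,11--
Essential: --01, --10
Petrick residual → -1-0, 1--1
Min cover (4 terms): c'd + cd' + bd' + ad

4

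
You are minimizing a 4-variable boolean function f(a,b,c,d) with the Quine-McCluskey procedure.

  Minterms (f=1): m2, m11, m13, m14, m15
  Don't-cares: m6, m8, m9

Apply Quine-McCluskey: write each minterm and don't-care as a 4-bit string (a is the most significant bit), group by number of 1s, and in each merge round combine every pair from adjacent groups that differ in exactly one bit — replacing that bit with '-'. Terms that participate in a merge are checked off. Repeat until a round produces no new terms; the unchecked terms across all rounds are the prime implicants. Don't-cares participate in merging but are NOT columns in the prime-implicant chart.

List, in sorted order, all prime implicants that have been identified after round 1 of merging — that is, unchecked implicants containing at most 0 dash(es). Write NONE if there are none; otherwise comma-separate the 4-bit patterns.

NONE

size-2^0 implicants → 0010(✓)  0110(✓)  1000(✓)  1001(✓)  1011(✓)  1101(✓)  1110(✓)  1111(✓)
size-2^1 implicants → -110  0-10  1-01(✓)  1-11(✓)  10-1(✓)  100-  11-1(✓)  111-
size-2^2 implicants → 1--1
Unchecked terms (primes): -110, 0-10, 1--1, 100-, 111-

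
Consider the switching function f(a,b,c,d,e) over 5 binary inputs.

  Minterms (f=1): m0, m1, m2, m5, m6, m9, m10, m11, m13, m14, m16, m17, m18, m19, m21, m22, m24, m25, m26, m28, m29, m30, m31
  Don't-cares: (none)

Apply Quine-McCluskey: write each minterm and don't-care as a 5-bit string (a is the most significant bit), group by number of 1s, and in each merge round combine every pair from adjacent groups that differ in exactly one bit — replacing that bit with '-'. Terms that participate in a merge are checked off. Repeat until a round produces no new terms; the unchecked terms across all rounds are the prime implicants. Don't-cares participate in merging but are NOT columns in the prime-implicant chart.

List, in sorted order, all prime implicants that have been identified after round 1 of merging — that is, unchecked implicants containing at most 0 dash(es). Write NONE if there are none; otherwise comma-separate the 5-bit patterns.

NONE

size-2^0 implicants → 00000(✓)  00001(✓)  00010(✓)  00101(✓)  00110(✓)  01001(✓)  01010(✓)  01011(✓)  01101(✓)  01110(✓)  10000(✓)  10001(✓)  10010(✓)  10011(✓)  10101(✓)  10110(✓)  11000(✓)  11001(✓)  11010(✓)  11100(✓)  11101(✓)  11110(✓)  11111(✓)
size-2^1 implicants → -0000(✓)  -0001(✓)  -0010(✓)  -0101(✓)  -0110(✓)  -1001(✓)  -1010(✓)  -1101(✓)  -1110(✓)  0-001(✓)  0-010(✓)  0-101(✓)  0-110(✓)  00-01(✓)  00-10(✓)  000-0(✓)  0000-(✓)  01-01(✓)  01-10(✓)  010-1  0101-  1-000(✓)  1-001(✓)  1-010(✓)  1-101(✓)  1-110(✓)  10-01(✓)  10-10(✓)  100-0(✓)  100-1(✓)  1000-(✓)  1001-(✓)  11-00(✓)  11-01(✓)  11-10(✓)  110-0(✓)  1100-(✓)  111-0(✓)  111-1(✓)  1110-(✓)  1111-(✓)
size-2^2 implicants → --001(✓)  --010(✓)  --101(✓)  --110(✓)  -0-01(✓)  -0-10(✓)  -00-0  -000-  -1-01(✓)  -1-10(✓)  0--01(✓)  0--10(✓)  1--01(✓)  1--10(✓)  1-0-0  1-00-  100--  11--0  11-0-  111--
size-2^3 implicants → ---01  ---10
Unchecked terms (primes): ---01, ---10, -00-0, -000-, 010-1, 0101-, 1-0-0, 1-00-, 100--, 11--0, 11-0-, 111--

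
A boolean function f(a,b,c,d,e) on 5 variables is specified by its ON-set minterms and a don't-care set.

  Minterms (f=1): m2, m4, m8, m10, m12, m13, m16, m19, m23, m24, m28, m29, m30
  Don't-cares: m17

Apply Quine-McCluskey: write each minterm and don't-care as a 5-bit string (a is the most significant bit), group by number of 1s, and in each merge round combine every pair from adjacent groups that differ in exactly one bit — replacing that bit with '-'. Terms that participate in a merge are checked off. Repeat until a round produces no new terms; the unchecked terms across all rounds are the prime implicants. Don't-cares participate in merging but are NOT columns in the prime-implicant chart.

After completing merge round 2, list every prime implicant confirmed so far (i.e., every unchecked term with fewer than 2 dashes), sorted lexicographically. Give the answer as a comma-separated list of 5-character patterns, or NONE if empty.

0-010, 0-100, 010-0, 1-000, 10-11, 100-1, 1000-, 111-0

Round 0: 00010✓ 00100✓ 01000✓ 01010✓ 01100✓ 01101✓ 10000✓ 10001✓ 10011✓ 10111✓ 11000✓ 11100✓ 11101✓ 11110✓
Round 1: -1000✓ -1100✓ -1101✓ 0-010 0-100 01-00✓ 010-0 0110-✓ 1-000 10-11 100-1 1000- 11-00✓ 111-0 1110-✓
Round 2: -1-00 -110-
PIs = {-1-00, -110-, 0-010, 0-100, 010-0, 1-000, 10-11, 100-1, 1000-, 111-0}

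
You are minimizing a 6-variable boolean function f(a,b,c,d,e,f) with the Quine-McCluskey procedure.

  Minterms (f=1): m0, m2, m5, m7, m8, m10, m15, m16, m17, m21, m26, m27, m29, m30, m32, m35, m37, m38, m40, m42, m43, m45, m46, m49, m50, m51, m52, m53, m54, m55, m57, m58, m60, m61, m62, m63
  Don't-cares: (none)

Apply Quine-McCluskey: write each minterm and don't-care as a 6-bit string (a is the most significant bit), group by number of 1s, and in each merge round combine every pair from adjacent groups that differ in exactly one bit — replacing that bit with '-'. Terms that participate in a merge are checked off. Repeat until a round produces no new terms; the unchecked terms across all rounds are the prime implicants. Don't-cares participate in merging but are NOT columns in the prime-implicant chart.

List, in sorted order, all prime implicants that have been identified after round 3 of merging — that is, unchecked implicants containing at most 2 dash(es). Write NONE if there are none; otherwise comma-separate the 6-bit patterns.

--0101, --1010, -0-000, -010-0, -1-101, -10-01, -11-10, 0-0000, 00-0-0, 00-111, 0001-1, 01000-, 01101-, 1--101, 1--110, 1-0011, 1-1-10, 10-011, 10101-, 11--01, 11--10, 110--1, 110-1-

Round 0: 000000✓ 000010✓ 000101✓ 000111✓ 001000✓ 001010✓ 001111✓ 010000✓ 010001✓ 010101✓ 011010✓ 011011✓ 011101✓ 011110✓ 100000✓ 100011✓ 100101✓ 100110✓ 101000✓ 101010✓ 101011✓ 101101✓ 101110✓ 110001✓ 110010✓ 110011✓ 110100✓ 110101✓ 110110✓ 110111✓ 111001✓ 111010✓ 111100✓ 111101✓ 111110✓ 111111✓
Round 1: -00000✓ -00101✓ -01000✓ -01010✓ -10001✓ -10101✓ -11010✓ -11101✓ -11110✓ 0-0000 0-0101✓ 0-1010✓ 00-000✓ 00-010✓ 00-111 0000-0✓ 0001-1 0010-0✓ 01-101✓ 010-01✓ 01000- 011-10✓ 01101- 1-0011 1-0101✓ 1-0110✓ 1-1010✓ 1-1101✓ 1-1110✓ 10-000✓ 10-011 10-101✓ 10-110✓ 101-10✓ 1010-0✓ 10101- 11-001✓ 11-010✓ 11-100✓ 11-101✓ 11-110✓ 11-111✓ 110-01✓ 110-10✓ 110-11✓ 1100-1✓ 11001-✓ 1101-0✓ 1101-1✓ 11010-✓ 11011-✓ 111-01✓ 111-10✓ 1111-0✓ 1111-1✓ 11110-✓ 11111-✓
Round 2: --0101 --1010 -0-000 -010-0 -1-101 -10-01 -11-10 00-0-0 1--101 1--110 1-1-10 11--01 11--10 11-1-0✓ 11-1-1✓ 11-10-✓ 11-11-✓ 110--1 110-1- 1101--✓ 1111--✓
Round 3: 11-1--
PIs = {--0101, --1010, -0-000, -010-0, -1-101, -10-01, -11-10, 0-0000, 00-0-0, 00-111, 0001-1, 01000-, 01101-, 1--101, 1--110, 1-0011, 1-1-10, 10-011, 10101-, 11--01, 11--10, 11-1--, 110--1, 110-1-}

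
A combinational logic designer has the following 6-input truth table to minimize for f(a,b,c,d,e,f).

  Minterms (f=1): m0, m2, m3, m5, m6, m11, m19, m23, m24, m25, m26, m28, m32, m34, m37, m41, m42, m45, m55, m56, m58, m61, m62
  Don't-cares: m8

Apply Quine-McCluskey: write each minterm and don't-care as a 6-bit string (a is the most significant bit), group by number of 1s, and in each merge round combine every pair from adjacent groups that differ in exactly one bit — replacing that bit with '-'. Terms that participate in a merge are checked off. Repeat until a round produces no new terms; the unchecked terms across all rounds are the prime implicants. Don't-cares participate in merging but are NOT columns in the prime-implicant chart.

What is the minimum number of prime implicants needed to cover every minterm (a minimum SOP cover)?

[col 0] 000000*, 000010*, 000011*, 000101*, 000110*, 001000*, 001011*, 010011*, 010111*, 011000*, 011001*, 011010*, 011100*, 100000*, 100010*, 100101*, 101001*, 101010*, 101101*, 110111*, 111000*, 111010*, 111101*, 111110*
[col 1] -00000*, -00010*, -00101, -10111, -11000*, -11010*, 0-0011, 0-1000, 00-000, 00-011, 000-10, 0000-0*, 00001-, 010-11, 011-00, 0110-0*, 01100-, 1-1010, 1-1101, 10-010, 10-101, 1000-0*, 101-01, 111-10, 1110-0*
[col 2] -000-0, -110-0
Prime implicants: -000-0, -00101, -10111, -110-0, 0-0011, 0-1000, 00-000, 00-011, 000-10, 00001-, 010-11, 011-00, 01100-, 1-1010, 1-1101, 10-010, 10-101, 101-01, 111-10
PI chart (minterm → PIs covering it):
  0 | -000-0,00-000
  2 | -000-0,000-10,00001-
  3 | 0-0011,00-011,00001-
  5 | -00101  (sole → essential)
  6 | 000-10  (sole → essential)
  11 | 00-011  (sole → essential)
  19 | 0-0011,010-11
  23 | -10111,010-11
  24 | -110-0,0-1000,011-00,01100-
  25 | 01100-  (sole → essential)
  26 | -110-0  (sole → essential)
  28 | 011-00  (sole → essential)
  32 | -000-0  (sole → essential)
  34 | -000-0,10-010
  37 | -00101,10-101
  41 | 101-01  (sole → essential)
  42 | 1-1010,10-010
  45 | 1-1101,10-101,101-01
  55 | -10111  (sole → essential)
  56 | -110-0  (sole → essential)
  58 | -110-0,1-1010,111-10
  61 | 1-1101  (sole → essential)
  62 | 111-10  (sole → essential)
Essential prime implicants: -000-0, -00101, -10111, -110-0, 00-011, 000-10, 011-00, 01100-, 1-1101, 101-01, 111-10
Petrick residual → 0-0011, 1-1010
Minimum SOP uses 13 PIs: b'c'd'f' + b'c'de'f + bc'def + bcd'f' + a'c'd'ef + a'b'd'ef + a'b'c'ef' + a'bce'f' + a'bcd'e' + acd'ef' + acde'f + ab'ce'f + abcef'

13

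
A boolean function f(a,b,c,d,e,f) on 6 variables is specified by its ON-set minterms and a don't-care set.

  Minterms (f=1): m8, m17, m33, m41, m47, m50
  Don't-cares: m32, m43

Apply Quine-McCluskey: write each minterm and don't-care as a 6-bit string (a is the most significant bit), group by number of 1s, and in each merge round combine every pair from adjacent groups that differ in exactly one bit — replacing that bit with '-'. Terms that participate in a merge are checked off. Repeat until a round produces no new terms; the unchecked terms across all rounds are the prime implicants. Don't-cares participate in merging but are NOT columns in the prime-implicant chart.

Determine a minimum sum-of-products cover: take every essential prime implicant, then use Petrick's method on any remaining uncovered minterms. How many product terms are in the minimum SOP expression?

[col 0] 001000, 010001, 100000*, 100001*, 101001*, 101011*, 101111*, 110010
[col 1] 10-001, 10000-, 101-11, 1010-1
Prime implicants: 001000, 010001, 10-001, 10000-, 101-11, 1010-1, 110010
PI chart (minterm → PIs covering it):
  8 | 001000  (sole → essential)
  17 | 010001  (sole → essential)
  33 | 10-001,10000-
  41 | 10-001,1010-1
  47 | 101-11  (sole → essential)
  50 | 110010  (sole → essential)
Essential prime implicants: 001000, 010001, 101-11, 110010
Petrick residual → 10-001
Minimum SOP uses 5 PIs: a'b'cd'e'f' + a'bc'd'e'f + ab'd'e'f + ab'cef + abc'd'ef'

5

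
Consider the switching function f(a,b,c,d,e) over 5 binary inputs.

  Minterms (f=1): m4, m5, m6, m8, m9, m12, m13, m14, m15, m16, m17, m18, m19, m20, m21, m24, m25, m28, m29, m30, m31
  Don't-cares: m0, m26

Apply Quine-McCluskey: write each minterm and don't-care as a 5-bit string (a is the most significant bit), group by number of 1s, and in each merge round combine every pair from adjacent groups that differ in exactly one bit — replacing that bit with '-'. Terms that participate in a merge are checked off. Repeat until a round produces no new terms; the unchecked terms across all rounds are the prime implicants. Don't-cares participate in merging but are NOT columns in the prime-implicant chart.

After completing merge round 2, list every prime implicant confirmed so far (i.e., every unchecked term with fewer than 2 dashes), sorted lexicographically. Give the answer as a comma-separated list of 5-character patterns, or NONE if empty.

size-2^0 implicants → 00000(✓)  00100(✓)  00101(✓)  00110(✓)  01000(✓)  01001(✓)  01100(✓)  01101(✓)  01110(✓)  01111(✓)  10000(✓)  10001(✓)  10010(✓)  10011(✓)  10100(✓)  10101(✓)  11000(✓)  11001(✓)  11010(✓)  11100(✓)  11101(✓)  11110(✓)  11111(✓)
size-2^1 implicants → -0000(✓)  -0100(✓)  -0101(✓)  -1000(✓)  -1001(✓)  -1100(✓)  -1101(✓)  -1110(✓)  -1111(✓)  0-000(✓)  0-100(✓)  0-101(✓)  0-110(✓)  00-00(✓)  001-0(✓)  0010-(✓)  01-00(✓)  01-01(✓)  0100-(✓)  011-0(✓)  011-1(✓)  0110-(✓)  0111-(✓)  1-000(✓)  1-001(✓)  1-010(✓)  1-100(✓)  1-101(✓)  10-00(✓)  10-01(✓)  100-0(✓)  100-1(✓)  1000-(✓)  1001-(✓)  1010-(✓)  11-00(✓)  11-01(✓)  11-10(✓)  110-0(✓)  1100-(✓)  111-0(✓)  111-1(✓)  1110-(✓)  1111-(✓)
size-2^2 implicants → --000(✓)  --100(✓)  --101(✓)  -0-00(✓)  -010-(✓)  -1-00(✓)  -1-01(✓)  -100-(✓)  -11-0(✓)  -11-1(✓)  -110-(✓)  -111-(✓)  0--00(✓)  0-1-0  0-10-(✓)  01-0-(✓)  011--(✓)  1--00(✓)  1--01(✓)  1-0-0  1-00-(✓)  1-10-(✓)  10-0-(✓)  100--  11--0  11-0-(✓)  111--(✓)
size-2^3 implicants → ---00  --10-  -1-0-  -11--  1--0-
Unchecked terms (primes): ---00, --10-, -1-0-, -11--, 0-1-0, 1--0-, 1-0-0, 100--, 11--0

NONE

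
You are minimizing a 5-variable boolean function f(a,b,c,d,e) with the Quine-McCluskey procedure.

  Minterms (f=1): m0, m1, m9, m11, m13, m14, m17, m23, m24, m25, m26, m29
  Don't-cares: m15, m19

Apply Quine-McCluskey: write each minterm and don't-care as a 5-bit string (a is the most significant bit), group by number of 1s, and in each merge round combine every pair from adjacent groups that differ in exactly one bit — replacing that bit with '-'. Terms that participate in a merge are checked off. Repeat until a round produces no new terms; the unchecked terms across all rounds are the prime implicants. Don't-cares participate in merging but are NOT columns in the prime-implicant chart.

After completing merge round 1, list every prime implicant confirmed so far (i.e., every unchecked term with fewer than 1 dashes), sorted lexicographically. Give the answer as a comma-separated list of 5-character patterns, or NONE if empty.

[col 0] 00000*, 00001*, 01001*, 01011*, 01101*, 01110*, 01111*, 10001*, 10011*, 10111*, 11000*, 11001*, 11010*, 11101*
[col 1] -0001*, -1001*, -1101*, 0-001*, 0000-, 01-01*, 01-11*, 010-1*, 011-1*, 0111-, 1-001*, 10-11, 100-1, 11-01*, 110-0, 1100-
[col 2] --001, -1-01, 01--1
Prime implicants: --001, -1-01, 0000-, 01--1, 0111-, 10-11, 100-1, 110-0, 1100-

NONE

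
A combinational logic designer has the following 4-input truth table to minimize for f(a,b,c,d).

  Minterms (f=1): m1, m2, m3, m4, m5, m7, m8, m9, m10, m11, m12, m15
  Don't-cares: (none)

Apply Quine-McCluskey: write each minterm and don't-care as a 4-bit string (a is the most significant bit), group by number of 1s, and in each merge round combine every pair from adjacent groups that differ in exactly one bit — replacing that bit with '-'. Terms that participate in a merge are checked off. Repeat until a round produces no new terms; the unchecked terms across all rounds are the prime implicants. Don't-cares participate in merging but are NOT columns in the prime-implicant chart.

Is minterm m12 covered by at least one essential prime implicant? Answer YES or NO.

[col 0] 0001*, 0010*, 0011*, 0100*, 0101*, 0111*, 1000*, 1001*, 1010*, 1011*, 1100*, 1111*
[col 1] -001*, -010*, -011*, -100, -111*, 0-01*, 0-11*, 00-1*, 001-*, 01-1*, 010-, 1-00, 1-11*, 10-0*, 10-1*, 100-*, 101-*
[col 2] --11, -0-1, -01-, 0--1, 10--
Prime implicants: --11, -0-1, -01-, -100, 0--1, 010-, 1-00, 10--
PI chart (minterm → PIs covering it):
  1 | -0-1,0--1
  2 | -01-  (sole → essential)
  3 | --11,-0-1,-01-,0--1
  4 | -100,010-
  5 | 0--1,010-
  7 | --11,0--1
  8 | 1-00,10--
  9 | -0-1,10--
  10 | -01-,10--
  11 | --11,-0-1,-01-,10--
  12 | -100,1-00
  15 | --11  (sole → essential)
Essential prime implicants: --11, -01-

NO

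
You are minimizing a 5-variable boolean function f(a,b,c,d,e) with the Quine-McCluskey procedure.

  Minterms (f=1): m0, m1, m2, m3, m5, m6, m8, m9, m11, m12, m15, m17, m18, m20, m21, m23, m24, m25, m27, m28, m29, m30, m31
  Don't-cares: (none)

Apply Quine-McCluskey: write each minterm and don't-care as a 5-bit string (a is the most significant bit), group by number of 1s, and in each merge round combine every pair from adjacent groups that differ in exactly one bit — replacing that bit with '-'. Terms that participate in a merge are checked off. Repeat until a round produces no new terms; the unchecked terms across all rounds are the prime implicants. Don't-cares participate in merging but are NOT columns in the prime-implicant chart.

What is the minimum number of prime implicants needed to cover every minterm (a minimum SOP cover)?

10

size-2^0 implicants → 00000(✓)  00001(✓)  00010(✓)  00011(✓)  00101(✓)  00110(✓)  01000(✓)  01001(✓)  01011(✓)  01100(✓)  01111(✓)  10001(✓)  10010(✓)  10100(✓)  10101(✓)  10111(✓)  11000(✓)  11001(✓)  11011(✓)  11100(✓)  11101(✓)  11110(✓)  11111(✓)
size-2^1 implicants → -0001(✓)  -0010  -0101(✓)  -1000(✓)  -1001(✓)  -1011(✓)  -1100(✓)  -1111(✓)  0-000(✓)  0-001(✓)  0-011(✓)  00-01(✓)  00-10  000-0(✓)  000-1(✓)  0000-(✓)  0001-(✓)  01-00(✓)  01-11(✓)  010-1(✓)  0100-(✓)  1-001(✓)  1-100(✓)  1-101(✓)  1-111(✓)  10-01(✓)  101-1(✓)  1010-(✓)  11-00(✓)  11-01(✓)  11-11(✓)  110-1(✓)  1100-(✓)  111-0(✓)  111-1(✓)  1110-(✓)  1111-(✓)
size-2^2 implicants → --001  -0-01  -1-00  -1-11  -10-1  -100-  0-0-1  0-00-  000--  1--01  1-1-1  1-10-  11--1  11-0-  111--
Unchecked terms (primes): --001, -0-01, -0010, -1-00, -1-11, -10-1, -100-, 0-0-1, 0-00-, 00-10, 000--, 1--01, 1-1-1, 1-10-, 11--1, 11-0-, 111--
Minterm coverage:
  m0 ⊆ 0-00-,000--
  m1 ⊆ --001,-0-01,0-0-1,0-00-,000--
  m2 ⊆ -0010,00-10,000--
  m3 ⊆ 0-0-1,000--
  m5 ⊆ -0-01 [E]
  m6 ⊆ 00-10 [E]
  m8 ⊆ -1-00,-100-,0-00-
  m9 ⊆ --001,-10-1,-100-,0-0-1,0-00-
  m11 ⊆ -1-11,-10-1,0-0-1
  m12 ⊆ -1-00 [E]
  m15 ⊆ -1-11 [E]
  m17 ⊆ --001,-0-01,1--01
  m18 ⊆ -0010 [E]
  m20 ⊆ 1-10- [E]
  m21 ⊆ -0-01,1--01,1-1-1,1-10-
  m23 ⊆ 1-1-1 [E]
  m24 ⊆ -1-00,-100-,11-0-
  m25 ⊆ --001,-10-1,-100-,1--01,11--1,11-0-
  m27 ⊆ -1-11,-10-1,11--1
  m28 ⊆ -1-00,1-10-,11-0-,111--
  m29 ⊆ 1--01,1-1-1,1-10-,11--1,11-0-,111--
  m30 ⊆ 111-- [E]
  m31 ⊆ -1-11,1-1-1,11--1,111--
E = {-0-01, -0010, -1-00, -1-11, 00-10, 1-1-1, 1-10-, 111--}
Petrick residual → --001, 000--
Cover = c'd'e + b'd'e + b'c'de' + bd'e' + bde + a'b'de' + a'b'c' + ace + acd' + abc  |cover|=10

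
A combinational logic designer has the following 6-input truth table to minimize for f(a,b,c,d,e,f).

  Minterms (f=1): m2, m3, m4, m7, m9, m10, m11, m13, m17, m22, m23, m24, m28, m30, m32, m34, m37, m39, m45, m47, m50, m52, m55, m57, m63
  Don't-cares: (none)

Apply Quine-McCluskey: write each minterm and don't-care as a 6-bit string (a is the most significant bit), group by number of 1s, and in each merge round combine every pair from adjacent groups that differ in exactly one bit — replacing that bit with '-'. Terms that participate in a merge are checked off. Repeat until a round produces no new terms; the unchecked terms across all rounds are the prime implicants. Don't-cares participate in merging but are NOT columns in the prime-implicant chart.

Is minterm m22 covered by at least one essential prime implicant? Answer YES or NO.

size-2^0 implicants → 000010(✓)  000011(✓)  000100  000111(✓)  001001(✓)  001010(✓)  001011(✓)  001101(✓)  010001  010110(✓)  010111(✓)  011000(✓)  011100(✓)  011110(✓)  100000(✓)  100010(✓)  100101(✓)  100111(✓)  101101(✓)  101111(✓)  110010(✓)  110100  110111(✓)  111001  111111(✓)
size-2^1 implicants → -00010  -00111(✓)  -01101  -10111(✓)  0-0111(✓)  00-010(✓)  00-011(✓)  000-11  00001-(✓)  001-01  0010-1  00101-(✓)  01-110  01011-  011-00  0111-0  1-0010  1-0111(✓)  1-1111(✓)  10-101(✓)  10-111(✓)  1000-0  1001-1(✓)  1011-1(✓)  11-111(✓)
size-2^2 implicants → --0111  00-01-  1--111  10-1-1
Unchecked terms (primes): --0111, -00010, -01101, 00-01-, 000-11, 000100, 001-01, 0010-1, 01-110, 010001, 01011-, 011-00, 0111-0, 1--111, 1-0010, 10-1-1, 1000-0, 110100, 111001
Minterm coverage:
  m2 ⊆ -00010,00-01-
  m3 ⊆ 00-01-,000-11
  m4 ⊆ 000100 [E]
  m7 ⊆ --0111,000-11
  m9 ⊆ 001-01,0010-1
  m10 ⊆ 00-01- [E]
  m11 ⊆ 00-01-,0010-1
  m13 ⊆ -01101,001-01
  m17 ⊆ 010001 [E]
  m22 ⊆ 01-110,01011-
  m23 ⊆ --0111,01011-
  m24 ⊆ 011-00 [E]
  m28 ⊆ 011-00,0111-0
  m30 ⊆ 01-110,0111-0
  m32 ⊆ 1000-0 [E]
  m34 ⊆ -00010,1-0010,1000-0
  m37 ⊆ 10-1-1 [E]
  m39 ⊆ --0111,1--111,10-1-1
  m45 ⊆ -01101,10-1-1
  m47 ⊆ 1--111,10-1-1
  m50 ⊆ 1-0010 [E]
  m52 ⊆ 110100 [E]
  m55 ⊆ --0111,1--111
  m57 ⊆ 111001 [E]
  m63 ⊆ 1--111 [E]
E = {00-01-, 000100, 010001, 011-00, 1--111, 1-0010, 10-1-1, 1000-0, 110100, 111001}

NO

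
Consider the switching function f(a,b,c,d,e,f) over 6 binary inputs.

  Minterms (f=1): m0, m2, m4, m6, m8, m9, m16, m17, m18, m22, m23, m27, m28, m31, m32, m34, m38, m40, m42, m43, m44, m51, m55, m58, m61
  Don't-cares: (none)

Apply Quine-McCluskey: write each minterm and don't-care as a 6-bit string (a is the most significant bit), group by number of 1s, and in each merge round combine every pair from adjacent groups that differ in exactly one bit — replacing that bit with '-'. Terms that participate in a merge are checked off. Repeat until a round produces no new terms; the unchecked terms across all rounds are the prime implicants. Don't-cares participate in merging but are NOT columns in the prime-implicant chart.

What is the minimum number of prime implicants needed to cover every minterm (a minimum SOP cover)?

14

size-2^0 implicants → 000000(✓)  000010(✓)  000100(✓)  000110(✓)  001000(✓)  001001(✓)  010000(✓)  010001(✓)  010010(✓)  010110(✓)  010111(✓)  011011(✓)  011100  011111(✓)  100000(✓)  100010(✓)  100110(✓)  101000(✓)  101010(✓)  101011(✓)  101100(✓)  110011(✓)  110111(✓)  111010(✓)  111101
size-2^1 implicants → -00000(✓)  -00010(✓)  -00110(✓)  -01000(✓)  -10111  0-0000(✓)  0-0010(✓)  0-0110(✓)  00-000(✓)  000-00(✓)  000-10(✓)  0000-0(✓)  0001-0(✓)  00100-  01-111  010-10(✓)  0100-0(✓)  01000-  01011-  011-11  1-1010  10-000(✓)  10-010(✓)  100-10(✓)  1000-0(✓)  101-00  1010-0(✓)  10101-  110-11
size-2^2 implicants → -0-000  -00-10  -000-0  0-0-10  0-00-0  000--0  10-0-0
Unchecked terms (primes): -0-000, -00-10, -000-0, -10111, 0-0-10, 0-00-0, 000--0, 00100-, 01-111, 01000-, 01011-, 011-11, 011100, 1-1010, 10-0-0, 101-00, 10101-, 110-11, 111101
Minterm coverage:
  m0 ⊆ -0-000,-000-0,0-00-0,000--0
  m2 ⊆ -00-10,-000-0,0-0-10,0-00-0,000--0
  m4 ⊆ 000--0 [E]
  m6 ⊆ -00-10,0-0-10,000--0
  m8 ⊆ -0-000,00100-
  m9 ⊆ 00100- [E]
  m16 ⊆ 0-00-0,01000-
  m17 ⊆ 01000- [E]
  m18 ⊆ 0-0-10,0-00-0
  m22 ⊆ 0-0-10,01011-
  m23 ⊆ -10111,01-111,01011-
  m27 ⊆ 011-11 [E]
  m28 ⊆ 011100 [E]
  m31 ⊆ 01-111,011-11
  m32 ⊆ -0-000,-000-0,10-0-0
  m34 ⊆ -00-10,-000-0,10-0-0
  m38 ⊆ -00-10 [E]
  m40 ⊆ -0-000,10-0-0,101-00
  m42 ⊆ 1-1010,10-0-0,10101-
  m43 ⊆ 10101- [E]
  m44 ⊆ 101-00 [E]
  m51 ⊆ 110-11 [E]
  m55 ⊆ -10111,110-11
  m58 ⊆ 1-1010 [E]
  m61 ⊆ 111101 [E]
E = {-00-10, 000--0, 00100-, 01000-, 011-11, 011100, 1-1010, 101-00, 10101-, 110-11, 111101}
Petrick residual → -0-000, -10111, 0-0-10
Cover = b'd'e'f' + b'c'ef' + bc'def + a'c'ef' + a'b'c'f' + a'b'cd'e' + a'bc'd'e' + a'bcef + a'bcde'f' + acd'ef' + ab'ce'f' + ab'cd'e + abc'ef + abcde'f  |cover|=14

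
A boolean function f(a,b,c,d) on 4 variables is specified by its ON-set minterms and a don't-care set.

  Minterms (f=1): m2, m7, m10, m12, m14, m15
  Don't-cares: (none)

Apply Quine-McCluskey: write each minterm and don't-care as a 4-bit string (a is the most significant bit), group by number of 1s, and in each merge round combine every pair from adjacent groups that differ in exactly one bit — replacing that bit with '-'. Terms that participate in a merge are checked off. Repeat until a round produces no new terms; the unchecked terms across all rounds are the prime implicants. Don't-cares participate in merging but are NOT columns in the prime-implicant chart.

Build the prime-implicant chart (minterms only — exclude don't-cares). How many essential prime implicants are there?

Round 0: 0010✓ 0111✓ 1010✓ 1100✓ 1110✓ 1111✓
Round 1: -010 -111 1-10 11-0 111-
PIs = {-010, -111, 1-10, 11-0, 111-}
Coverage chart:
  m2: -010 ←essential
  m7: -111 ←essential
  m10: -010,1-10
  m12: 11-0 ←essential
  m14: 1-10,11-0,111-
  m15: -111,111-
Essential: -010, -111, 11-0

3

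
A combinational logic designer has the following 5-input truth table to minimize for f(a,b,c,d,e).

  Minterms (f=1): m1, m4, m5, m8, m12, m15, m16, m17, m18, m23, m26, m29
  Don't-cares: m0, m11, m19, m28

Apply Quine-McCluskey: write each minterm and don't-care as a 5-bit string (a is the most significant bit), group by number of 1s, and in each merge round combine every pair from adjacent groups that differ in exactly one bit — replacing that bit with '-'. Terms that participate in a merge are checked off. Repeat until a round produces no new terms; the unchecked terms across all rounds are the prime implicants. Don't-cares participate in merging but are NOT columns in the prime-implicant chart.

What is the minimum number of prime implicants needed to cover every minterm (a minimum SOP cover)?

7

size-2^0 implicants → 00000(✓)  00001(✓)  00100(✓)  00101(✓)  01000(✓)  01011(✓)  01100(✓)  01111(✓)  10000(✓)  10001(✓)  10010(✓)  10011(✓)  10111(✓)  11010(✓)  11100(✓)  11101(✓)
size-2^1 implicants → -0000(✓)  -0001(✓)  -1100  0-000(✓)  0-100(✓)  00-00(✓)  00-01(✓)  0000-(✓)  0010-(✓)  01-00(✓)  01-11  1-010  10-11  100-0(✓)  100-1(✓)  1000-(✓)  1001-(✓)  1110-
size-2^2 implicants → -000-  0--00  00-0-  100--
Unchecked terms (primes): -000-, -1100, 0--00, 00-0-, 01-11, 1-010, 10-11, 100--, 1110-
Minterm coverage:
  m1 ⊆ -000-,00-0-
  m4 ⊆ 0--00,00-0-
  m5 ⊆ 00-0- [E]
  m8 ⊆ 0--00 [E]
  m12 ⊆ -1100,0--00
  m15 ⊆ 01-11 [E]
  m16 ⊆ -000-,100--
  m17 ⊆ -000-,100--
  m18 ⊆ 1-010,100--
  m23 ⊆ 10-11 [E]
  m26 ⊆ 1-010 [E]
  m29 ⊆ 1110- [E]
E = {0--00, 00-0-, 01-11, 1-010, 10-11, 1110-}
Petrick residual → -000-
Cover = b'c'd' + a'd'e' + a'b'd' + a'bde + ac'de' + ab'de + abcd'  |cover|=7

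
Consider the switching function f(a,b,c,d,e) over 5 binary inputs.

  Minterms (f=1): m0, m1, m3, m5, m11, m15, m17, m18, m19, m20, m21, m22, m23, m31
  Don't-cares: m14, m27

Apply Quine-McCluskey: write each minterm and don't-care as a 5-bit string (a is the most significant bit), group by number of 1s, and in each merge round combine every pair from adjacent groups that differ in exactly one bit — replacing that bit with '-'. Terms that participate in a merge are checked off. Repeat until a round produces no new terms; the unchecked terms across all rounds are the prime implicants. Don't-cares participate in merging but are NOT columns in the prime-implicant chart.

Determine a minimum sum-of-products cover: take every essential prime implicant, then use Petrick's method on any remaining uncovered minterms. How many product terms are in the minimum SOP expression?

6

[col 0] 00000*, 00001*, 00011*, 00101*, 01011*, 01110*, 01111*, 10001*, 10010*, 10011*, 10100*, 10101*, 10110*, 10111*, 11011*, 11111*
[col 1] -0001*, -0011*, -0101*, -1011*, -1111*, 0-011*, 00-01*, 000-1*, 0000-, 01-11*, 0111-, 1-011*, 1-111*, 10-01*, 10-10*, 10-11*, 100-1*, 1001-*, 101-0*, 101-1*, 1010-*, 1011-*, 11-11*
[col 2] --011, -0-01, -00-1, -1-11, 1--11, 10--1, 10-1-, 101--
Prime implicants: --011, -0-01, -00-1, -1-11, 0000-, 0111-, 1--11, 10--1, 10-1-, 101--
PI chart (minterm → PIs covering it):
  0 | 0000-  (sole → essential)
  1 | -0-01,-00-1,0000-
  3 | --011,-00-1
  5 | -0-01  (sole → essential)
  11 | --011,-1-11
  15 | -1-11,0111-
  17 | -0-01,-00-1,10--1
  18 | 10-1-  (sole → essential)
  19 | --011,-00-1,1--11,10--1,10-1-
  20 | 101--  (sole → essential)
  21 | -0-01,10--1,101--
  22 | 10-1-,101--
  23 | 1--11,10--1,10-1-,101--
  31 | -1-11,1--11
Essential prime implicants: -0-01, 0000-, 10-1-, 101--
Petrick residual → --011, -1-11
Minimum SOP uses 6 PIs: c'de + b'd'e + bde + a'b'c'd' + ab'd + ab'c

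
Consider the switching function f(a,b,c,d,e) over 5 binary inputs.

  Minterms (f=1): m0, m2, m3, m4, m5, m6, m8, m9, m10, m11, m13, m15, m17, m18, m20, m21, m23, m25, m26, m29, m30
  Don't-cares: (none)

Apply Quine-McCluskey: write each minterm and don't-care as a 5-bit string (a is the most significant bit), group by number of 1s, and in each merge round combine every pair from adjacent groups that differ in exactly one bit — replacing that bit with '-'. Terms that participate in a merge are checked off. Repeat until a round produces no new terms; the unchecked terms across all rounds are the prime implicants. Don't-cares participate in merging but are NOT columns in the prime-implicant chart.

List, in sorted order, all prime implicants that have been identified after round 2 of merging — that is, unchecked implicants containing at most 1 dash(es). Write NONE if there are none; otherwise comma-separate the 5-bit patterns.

size-2^0 implicants → 00000(✓)  00010(✓)  00011(✓)  00100(✓)  00101(✓)  00110(✓)  01000(✓)  01001(✓)  01010(✓)  01011(✓)  01101(✓)  01111(✓)  10001(✓)  10010(✓)  10100(✓)  10101(✓)  10111(✓)  11001(✓)  11010(✓)  11101(✓)  11110(✓)
size-2^1 implicants → -0010(✓)  -0100(✓)  -0101(✓)  -1001(✓)  -1010(✓)  -1101(✓)  0-000(✓)  0-010(✓)  0-011(✓)  0-101(✓)  00-00(✓)  00-10(✓)  000-0(✓)  0001-(✓)  001-0(✓)  0010-(✓)  01-01(✓)  01-11(✓)  010-0(✓)  010-1(✓)  0100-(✓)  0101-(✓)  011-1(✓)  1-001(✓)  1-010(✓)  1-101(✓)  10-01(✓)  101-1  1010-(✓)  11-01(✓)  11-10
size-2^2 implicants → --010  --101  -010-  -1-01  0-0-0  0-01-  00--0  01--1  010--  1--01
Unchecked terms (primes): --010, --101, -010-, -1-01, 0-0-0, 0-01-, 00--0, 01--1, 010--, 1--01, 101-1, 11-10

101-1, 11-10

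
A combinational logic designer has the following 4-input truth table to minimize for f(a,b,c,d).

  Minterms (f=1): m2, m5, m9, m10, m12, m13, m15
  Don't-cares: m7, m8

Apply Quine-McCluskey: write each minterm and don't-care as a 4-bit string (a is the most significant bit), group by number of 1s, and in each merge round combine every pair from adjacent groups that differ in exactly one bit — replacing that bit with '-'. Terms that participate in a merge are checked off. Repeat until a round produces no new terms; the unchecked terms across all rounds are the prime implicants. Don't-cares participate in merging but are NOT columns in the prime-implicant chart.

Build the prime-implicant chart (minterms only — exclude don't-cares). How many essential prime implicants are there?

3

Round 0: 0010✓ 0101✓ 0111✓ 1000✓ 1001✓ 1010✓ 1100✓ 1101✓ 1111✓
Round 1: -010 -101✓ -111✓ 01-1✓ 1-00✓ 1-01✓ 10-0 100-✓ 11-1✓ 110-✓
Round 2: -1-1 1-0-
PIs = {-010, -1-1, 1-0-, 10-0}
Coverage chart:
  m2: -010 ←essential
  m5: -1-1 ←essential
  m9: 1-0- ←essential
  m10: -010,10-0
  m12: 1-0- ←essential
  m13: -1-1,1-0-
  m15: -1-1 ←essential
Essential: -010, -1-1, 1-0-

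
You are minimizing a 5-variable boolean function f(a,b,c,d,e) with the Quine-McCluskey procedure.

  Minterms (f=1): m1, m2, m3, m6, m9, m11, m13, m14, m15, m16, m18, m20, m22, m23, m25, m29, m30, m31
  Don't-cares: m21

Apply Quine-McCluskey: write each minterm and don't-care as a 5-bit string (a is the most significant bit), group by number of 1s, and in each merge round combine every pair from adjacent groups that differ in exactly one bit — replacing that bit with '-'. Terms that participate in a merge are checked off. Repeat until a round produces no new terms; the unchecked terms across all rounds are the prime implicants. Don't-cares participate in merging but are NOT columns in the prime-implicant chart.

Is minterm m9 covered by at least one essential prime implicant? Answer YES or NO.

[col 0] 00001*, 00010*, 00011*, 00110*, 01001*, 01011*, 01101*, 01110*, 01111*, 10000*, 10010*, 10100*, 10101*, 10110*, 10111*, 11001*, 11101*, 11110*, 11111*
[col 1] -0010*, -0110*, -1001*, -1101*, -1110*, -1111*, 0-001*, 0-011*, 0-110*, 00-10*, 000-1*, 0001-, 01-01*, 01-11*, 010-1*, 011-1*, 0111-*, 1-101*, 1-110*, 1-111*, 10-00*, 10-10*, 100-0*, 101-0*, 101-1*, 1010-*, 1011-*, 11-01*, 111-1*, 1111-*
[col 2] --110, -0-10, -1-01, -11-1, -111-, 0-0-1, 01--1, 1-1-1, 1-11-, 10--0, 101--
Prime implicants: --110, -0-10, -1-01, -11-1, -111-, 0-0-1, 0001-, 01--1, 1-1-1, 1-11-, 10--0, 101--
PI chart (minterm → PIs covering it):
  1 | 0-0-1  (sole → essential)
  2 | -0-10,0001-
  3 | 0-0-1,0001-
  6 | --110,-0-10
  9 | -1-01,0-0-1,01--1
  11 | 0-0-1,01--1
  13 | -1-01,-11-1,01--1
  14 | --110,-111-
  15 | -11-1,-111-,01--1
  16 | 10--0  (sole → essential)
  18 | -0-10,10--0
  20 | 10--0,101--
  22 | --110,-0-10,1-11-,10--0,101--
  23 | 1-1-1,1-11-,101--
  25 | -1-01  (sole → essential)
  29 | -1-01,-11-1,1-1-1
  30 | --110,-111-,1-11-
  31 | -11-1,-111-,1-1-1,1-11-
Essential prime implicants: -1-01, 0-0-1, 10--0

YES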